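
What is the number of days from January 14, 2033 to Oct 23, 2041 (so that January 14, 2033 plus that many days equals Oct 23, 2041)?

3204

Jan 14, 2033 → Jan 14, 2034: 365 days.
Jan 14, 2034 → Jan 14, 2035: 365 days.
Jan 14, 2035 → Jan 14, 2036: 365 days.
Jan 14, 2036 → Jan 14, 2037: 366 days (Feb 29, 2036 is in that span).
Jan 14, 2037 → Jan 14, 2038: 365 days.
Jan 14, 2038 → Jan 14, 2039: 365 days.
Jan 14, 2039 → Jan 14, 2040: 365 days.
Jan 14, 2040 → Jan 14, 2041: 366 days (Feb 29, 2040 is in that span).
Jan 14, 2041 → Feb 14, 2041: 31 days (January has 31).
Feb 14, 2041 → Mar 14, 2041: 28 days (February has 28).
Mar 14, 2041 → Apr 14, 2041: 31 days (March has 31).
Apr 14, 2041 → May 14, 2041: 30 days (April has 30).
May 14, 2041 → Jun 14, 2041: 31 days (May has 31).
Jun 14, 2041 → Jul 14, 2041: 30 days (June has 30).
Jul 14, 2041 → Aug 14, 2041: 31 days (July has 31).
Aug 14, 2041 → Sep 14, 2041: 31 days (August has 31).
Sep 14, 2041 → Oct 14, 2041: 30 days (September has 30).
Oct 14, 2041 → Oct 23, 2041: 9 days.
Total: 3204 days.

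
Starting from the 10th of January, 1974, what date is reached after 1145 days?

+365 (one year) → Jan 10, 1975 (780 left).
+365 (one year) → Jan 10, 1976 (415 left).
+366 (one year; includes Feb 29, 1976) → Jan 10, 1977 (49 left).
Jan has 31 days: +22 → Feb 1, 1977 (27 left).
+27 → Feb 28, 1977.

February 28, 1977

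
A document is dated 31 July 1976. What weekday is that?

Saturday

Doomsday rule: the anchor day for the 1900s is Wednesday. For year 76: 76÷12 = 6 r 4, and 4÷4 = 1, so 6+4+1 = 11.
Wednesday + 11 ≡ Sunday — that's 1976's doomsday.
In July the doomsday date is Jul 11.
Jul 31 is 20 days after Jul 11; 20 mod 7 = 6, so Sunday + 6 = Saturday.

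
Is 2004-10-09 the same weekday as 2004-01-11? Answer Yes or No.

No

From Jan 11, 2004 to Oct 9, 2004 is 272 days.
272 mod 7 = 6, so they are different weekdays.
(Jan 11, 2004 is a Sunday; Oct 9, 2004 is a Saturday.)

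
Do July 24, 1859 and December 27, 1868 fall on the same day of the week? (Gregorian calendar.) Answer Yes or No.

Yes

From Jul 24, 1859 to Dec 27, 1868 is 3444 days.
3444 mod 7 = 0, so they are the same weekday.
(Jul 24, 1859 is a Sunday; Dec 27, 1868 is a Sunday.)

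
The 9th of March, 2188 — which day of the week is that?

Sunday

Doomsday rule: the anchor day for the 2100s is Sunday. For year 88: 88÷12 = 7 r 4, and 4÷4 = 1, so 7+4+1 = 12.
Sunday + 12 ≡ Friday — that's 2188's doomsday.
In March the doomsday date is Mar 14.
Mar 9 is 5 days before Mar 14; 5 mod 7 = 5, so Friday − 5 = Sunday.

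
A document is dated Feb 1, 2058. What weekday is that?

Friday

Doomsday rule: the anchor day for the 2000s is Tuesday. For year 58: 58÷12 = 4 r 10, and 10÷4 = 2, so 4+10+2 = 16.
Tuesday + 16 ≡ Thursday — that's 2058's doomsday.
In February the doomsday date is Feb 28 (2058 is not a leap year).
Feb 1 is 27 days before Feb 28; 27 mod 7 = 6, so Thursday − 6 = Friday.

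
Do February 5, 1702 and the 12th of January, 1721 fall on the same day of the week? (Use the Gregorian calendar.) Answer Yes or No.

Yes

From Feb 5, 1702 to Jan 12, 1721 is 6916 days.
6916 mod 7 = 0, so they are the same weekday.
(Feb 5, 1702 is a Sunday; Jan 12, 1721 is a Sunday.)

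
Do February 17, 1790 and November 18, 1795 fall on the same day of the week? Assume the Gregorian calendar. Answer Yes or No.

From Feb 17, 1790 to Nov 18, 1795 is 2100 days.
2100 mod 7 = 0, so they are the same weekday.
(Feb 17, 1790 is a Wednesday; Nov 18, 1795 is a Wednesday.)

Yes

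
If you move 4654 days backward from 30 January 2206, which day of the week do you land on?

Friday

First find the weekday of Jan 30, 2206. Doomsday rule: the anchor day for the 2200s is Friday. For year 06: 6÷12 = 0 r 6, and 6÷4 = 1, so 0+6+1 = 7.
Friday + 7 ≡ Friday — that's 2206's doomsday.
In January the doomsday date is Jan 3 (2206 is not a leap year).
Jan 30 is 27 days after Jan 3; 27 mod 7 = 6, so Friday + 6 = Thursday.
4654 mod 7 = 6, so 4654 days before a Thursday is Thursday − 6 = Friday.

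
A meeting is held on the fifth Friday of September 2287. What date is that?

September 1, 2287 is a Thursday.
The first Friday is therefore September 2 (1 days later).
The fifth Friday is 2 + 4×7 = September 30.

September 30, 2287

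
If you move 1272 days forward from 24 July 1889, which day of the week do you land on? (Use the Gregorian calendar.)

Monday

First find the weekday of Jul 24, 1889. Doomsday rule: the anchor day for the 1800s is Friday. For year 89: 89÷12 = 7 r 5, and 5÷4 = 1, so 7+5+1 = 13.
Friday + 13 ≡ Thursday — that's 1889's doomsday.
In July the doomsday date is Jul 11.
Jul 24 is 13 days after Jul 11; 13 mod 7 = 6, so Thursday + 6 = Wednesday.
1272 mod 7 = 5, so 1272 days after a Wednesday is Wednesday + 5 = Monday.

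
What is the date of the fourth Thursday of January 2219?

January 28, 2219

January 1, 2219 is a Friday.
The first Thursday is therefore January 7 (6 days later).
The fourth Thursday is 7 + 3×7 = January 28.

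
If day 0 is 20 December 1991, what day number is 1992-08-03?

227

Dec 20, 1991 → Jan 20, 1992: 31 days (December has 31).
Jan 20, 1992 → Feb 20, 1992: 31 days (January has 31).
Feb 20, 1992 → Mar 20, 1992: 29 days (February has 29).
Mar 20, 1992 → Apr 20, 1992: 31 days (March has 31).
Apr 20, 1992 → May 20, 1992: 30 days (April has 30).
May 20, 1992 → Jun 20, 1992: 31 days (May has 31).
Jun 20, 1992 → Jul 20, 1992: 30 days (June has 30).
Jul 20, 1992 → Aug 3, 1992: 14 days.
Total: 227 days.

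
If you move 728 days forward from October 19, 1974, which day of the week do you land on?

First find the weekday of Oct 19, 1974. Doomsday rule: the anchor day for the 1900s is Wednesday. For year 74: 74÷12 = 6 r 2, and 2÷4 = 0, so 6+2+0 = 8.
Wednesday + 8 ≡ Thursday — that's 1974's doomsday.
In October the doomsday date is Oct 10.
Oct 19 is 9 days after Oct 10; 9 mod 7 = 2, so Thursday + 2 = Saturday.
728 mod 7 = 0, so 728 days after a Saturday is Saturday + 0 = Saturday.

Saturday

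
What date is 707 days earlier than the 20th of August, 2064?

September 13, 2062

−366 (one year; includes Feb 29, 2064) → Aug 20, 2063 (341 left).
−20 → Jul 31, 2063 (end of Jul, 31 days; 321 left).
−31 → Jun 30, 2063 (end of Jun, 30 days; 290 left).
−30 → May 31, 2063 (end of May, 31 days; 260 left).
−31 → Apr 30, 2063 (end of Apr, 30 days; 229 left).
−30 → Mar 31, 2063 (end of Mar, 31 days; 199 left).
−31 → Feb 28, 2063 (end of Feb, 28 days; 168 left).
−28 → Jan 31, 2063 (end of Jan, 31 days; 140 left).
−31 → Dec 31, 2062 (end of Dec, 31 days; 109 left).
−31 → Nov 30, 2062 (end of Nov, 30 days; 78 left).
−30 → Oct 31, 2062 (end of Oct, 31 days; 48 left).
−31 → Sep 30, 2062 (end of Sep, 30 days; 17 left).
−17 → Sep 13, 2062.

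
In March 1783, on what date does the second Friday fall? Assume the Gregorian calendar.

March 1, 1783 is a Saturday.
The first Friday is therefore March 7 (6 days later).
The second Friday is 7 + 1×7 = March 14.

March 14, 1783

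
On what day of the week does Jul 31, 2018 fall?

Tuesday

Doomsday rule: the anchor day for the 2000s is Tuesday. For year 18: 18÷12 = 1 r 6, and 6÷4 = 1, so 1+6+1 = 8.
Tuesday + 8 ≡ Wednesday — that's 2018's doomsday.
In July the doomsday date is Jul 11.
Jul 31 is 20 days after Jul 11; 20 mod 7 = 6, so Wednesday + 6 = Tuesday.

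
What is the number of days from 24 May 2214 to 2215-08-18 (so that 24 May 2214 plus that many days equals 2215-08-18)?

451

May 24, 2214 → May 24, 2215: 365 days.
May 24, 2215 → Jun 24, 2215: 31 days (May has 31).
Jun 24, 2215 → Jul 24, 2215: 30 days (June has 30).
Jul 24, 2215 → Aug 18, 2215: 25 days.
Total: 451 days.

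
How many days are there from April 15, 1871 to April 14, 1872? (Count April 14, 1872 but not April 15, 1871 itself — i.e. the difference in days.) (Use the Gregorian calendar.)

365

Apr 15, 1871 → May 15, 1871: 30 days (April has 30).
May 15, 1871 → Jun 15, 1871: 31 days (May has 31).
Jun 15, 1871 → Jul 15, 1871: 30 days (June has 30).
Jul 15, 1871 → Aug 15, 1871: 31 days (July has 31).
Aug 15, 1871 → Sep 15, 1871: 31 days (August has 31).
Sep 15, 1871 → Oct 15, 1871: 30 days (September has 30).
Oct 15, 1871 → Nov 15, 1871: 31 days (October has 31).
Nov 15, 1871 → Dec 15, 1871: 30 days (November has 30).
Dec 15, 1871 → Jan 15, 1872: 31 days (December has 31).
Jan 15, 1872 → Feb 15, 1872: 31 days (January has 31).
Feb 15, 1872 → Mar 15, 1872: 29 days (February has 29).
Mar 15, 1872 → Apr 14, 1872: 30 days.
Total: 365 days.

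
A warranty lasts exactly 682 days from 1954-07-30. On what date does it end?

+365 (one year) → Jul 30, 1955 (317 left).
Jul has 31 days: +2 → Aug 1, 1955 (315 left).
Aug has 31 days: +31 → Sep 1, 1955 (284 left).
Sep has 30 days: +30 → Oct 1, 1955 (254 left).
Oct has 31 days: +31 → Nov 1, 1955 (223 left).
Nov has 30 days: +30 → Dec 1, 1955 (193 left).
Dec has 31 days: +31 → Jan 1, 1956 (162 left).
Jan has 31 days: +31 → Feb 1, 1956 (131 left).
Feb has 29 days: +29 → Mar 1, 1956 (102 left).
Mar has 31 days: +31 → Apr 1, 1956 (71 left).
Apr has 30 days: +30 → May 1, 1956 (41 left).
May has 31 days: +31 → Jun 1, 1956 (10 left).
+10 → Jun 11, 1956.

June 11, 1956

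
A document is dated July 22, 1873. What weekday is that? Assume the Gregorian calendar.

Tuesday

Doomsday rule: the anchor day for the 1800s is Friday. For year 73: 73÷12 = 6 r 1, and 1÷4 = 0, so 6+1+0 = 7.
Friday + 7 ≡ Friday — that's 1873's doomsday.
In July the doomsday date is Jul 11.
Jul 22 is 11 days after Jul 11; 11 mod 7 = 4, so Friday + 4 = Tuesday.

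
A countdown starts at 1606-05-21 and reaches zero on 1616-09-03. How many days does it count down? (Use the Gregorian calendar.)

May 21, 1606 → May 21, 1607: 365 days.
May 21, 1607 → May 21, 1608: 366 days (Feb 29, 1608 is in that span).
May 21, 1608 → May 21, 1609: 365 days.
May 21, 1609 → May 21, 1610: 365 days.
May 21, 1610 → May 21, 1611: 365 days.
May 21, 1611 → May 21, 1612: 366 days (Feb 29, 1612 is in that span).
May 21, 1612 → May 21, 1613: 365 days.
May 21, 1613 → May 21, 1614: 365 days.
May 21, 1614 → May 21, 1615: 365 days.
May 21, 1615 → May 21, 1616: 366 days (Feb 29, 1616 is in that span).
May 21, 1616 → Jun 21, 1616: 31 days (May has 31).
Jun 21, 1616 → Jul 21, 1616: 30 days (June has 30).
Jul 21, 1616 → Aug 21, 1616: 31 days (July has 31).
Aug 21, 1616 → Sep 3, 1616: 13 days.
Total: 3758 days.

3758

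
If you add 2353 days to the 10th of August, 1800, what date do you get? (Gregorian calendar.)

January 19, 1807

+365 (one year) → Aug 10, 1801 (1988 left).
+365 (one year) → Aug 10, 1802 (1623 left).
+365 (one year) → Aug 10, 1803 (1258 left).
+366 (one year; includes Feb 29, 1804) → Aug 10, 1804 (892 left).
+365 (one year) → Aug 10, 1805 (527 left).
+365 (one year) → Aug 10, 1806 (162 left).
Aug has 31 days: +22 → Sep 1, 1806 (140 left).
Sep has 30 days: +30 → Oct 1, 1806 (110 left).
Oct has 31 days: +31 → Nov 1, 1806 (79 left).
Nov has 30 days: +30 → Dec 1, 1806 (49 left).
Dec has 31 days: +31 → Jan 1, 1807 (18 left).
+18 → Jan 19, 1807.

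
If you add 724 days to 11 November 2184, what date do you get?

November 5, 2186

+365 (one year) → Nov 11, 2185 (359 left).
Nov has 30 days: +20 → Dec 1, 2185 (339 left).
Dec has 31 days: +31 → Jan 1, 2186 (308 left).
Jan has 31 days: +31 → Feb 1, 2186 (277 left).
Feb has 28 days: +28 → Mar 1, 2186 (249 left).
Mar has 31 days: +31 → Apr 1, 2186 (218 left).
Apr has 30 days: +30 → May 1, 2186 (188 left).
May has 31 days: +31 → Jun 1, 2186 (157 left).
Jun has 30 days: +30 → Jul 1, 2186 (127 left).
Jul has 31 days: +31 → Aug 1, 2186 (96 left).
Aug has 31 days: +31 → Sep 1, 2186 (65 left).
Sep has 30 days: +30 → Oct 1, 2186 (35 left).
Oct has 31 days: +31 → Nov 1, 2186 (4 left).
+4 → Nov 5, 2186.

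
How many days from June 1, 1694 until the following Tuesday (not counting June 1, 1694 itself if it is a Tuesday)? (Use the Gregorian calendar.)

Jun 1, 1694 is a Tuesday.
From Tuesday to the next Tuesday is 7 days.

7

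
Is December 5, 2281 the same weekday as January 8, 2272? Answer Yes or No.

Yes

From Jan 8, 2272 to Dec 5, 2281 is 3619 days.
3619 mod 7 = 0, so they are the same weekday.
(Jan 8, 2272 is a Monday; Dec 5, 2281 is a Monday.)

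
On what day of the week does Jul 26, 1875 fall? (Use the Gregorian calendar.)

Doomsday rule: the anchor day for the 1800s is Friday. For year 75: 75÷12 = 6 r 3, and 3÷4 = 0, so 6+3+0 = 9.
Friday + 9 ≡ Sunday — that's 1875's doomsday.
In July the doomsday date is Jul 11.
Jul 26 is 15 days after Jul 11; 15 mod 7 = 1, so Sunday + 1 = Monday.

Monday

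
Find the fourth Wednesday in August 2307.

August 28, 2307

August 1, 2307 is a Thursday.
The first Wednesday is therefore August 7 (6 days later).
The fourth Wednesday is 7 + 3×7 = August 28.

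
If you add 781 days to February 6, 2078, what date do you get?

+365 (one year) → Feb 6, 2079 (416 left).
+365 (one year) → Feb 6, 2080 (51 left).
Feb has 29 days: +24 → Mar 1, 2080 (27 left).
+27 → Mar 28, 2080.

March 28, 2080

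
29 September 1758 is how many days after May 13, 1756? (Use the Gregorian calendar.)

869

May 13, 1756 → May 13, 1757: 365 days.
May 13, 1757 → May 13, 1758: 365 days.
May 13, 1758 → Jun 13, 1758: 31 days (May has 31).
Jun 13, 1758 → Jul 13, 1758: 30 days (June has 30).
Jul 13, 1758 → Aug 13, 1758: 31 days (July has 31).
Aug 13, 1758 → Sep 13, 1758: 31 days (August has 31).
Sep 13, 1758 → Sep 29, 1758: 16 days.
Total: 869 days.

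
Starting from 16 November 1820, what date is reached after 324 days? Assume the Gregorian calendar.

Nov has 30 days: +15 → Dec 1, 1820 (309 left).
Dec has 31 days: +31 → Jan 1, 1821 (278 left).
Jan has 31 days: +31 → Feb 1, 1821 (247 left).
Feb has 28 days: +28 → Mar 1, 1821 (219 left).
Mar has 31 days: +31 → Apr 1, 1821 (188 left).
Apr has 30 days: +30 → May 1, 1821 (158 left).
May has 31 days: +31 → Jun 1, 1821 (127 left).
Jun has 30 days: +30 → Jul 1, 1821 (97 left).
Jul has 31 days: +31 → Aug 1, 1821 (66 left).
Aug has 31 days: +31 → Sep 1, 1821 (35 left).
Sep has 30 days: +30 → Oct 1, 1821 (5 left).
+5 → Oct 6, 1821.

October 6, 1821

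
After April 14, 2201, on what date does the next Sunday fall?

Apr 14, 2201 is a Tuesday.
From Tuesday to the next Sunday is 5 days.
Apr 14, 2201 + 5 = Apr 19, 2201.

April 19, 2201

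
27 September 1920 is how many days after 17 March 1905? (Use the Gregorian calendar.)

5673

Mar 17, 1905 → Mar 17, 1906: 365 days.
Mar 17, 1906 → Mar 17, 1907: 365 days.
Mar 17, 1907 → Mar 17, 1908: 366 days (Feb 29, 1908 is in that span).
Mar 17, 1908 → Mar 17, 1909: 365 days.
Mar 17, 1909 → Mar 17, 1910: 365 days.
Mar 17, 1910 → Mar 17, 1911: 365 days.
Mar 17, 1911 → Mar 17, 1912: 366 days (Feb 29, 1912 is in that span).
Mar 17, 1912 → Mar 17, 1913: 365 days.
Mar 17, 1913 → Mar 17, 1914: 365 days.
Mar 17, 1914 → Mar 17, 1915: 365 days.
Mar 17, 1915 → Mar 17, 1916: 366 days (Feb 29, 1916 is in that span).
Mar 17, 1916 → Mar 17, 1917: 365 days.
Mar 17, 1917 → Mar 17, 1918: 365 days.
Mar 17, 1918 → Mar 17, 1919: 365 days.
Mar 17, 1919 → Mar 17, 1920: 366 days (Feb 29, 1920 is in that span).
Mar 17, 1920 → Apr 17, 1920: 31 days (March has 31).
Apr 17, 1920 → May 17, 1920: 30 days (April has 30).
May 17, 1920 → Jun 17, 1920: 31 days (May has 31).
Jun 17, 1920 → Jul 17, 1920: 30 days (June has 30).
Jul 17, 1920 → Aug 17, 1920: 31 days (July has 31).
Aug 17, 1920 → Sep 17, 1920: 31 days (August has 31).
Sep 17, 1920 → Sep 27, 1920: 10 days.
Total: 5673 days.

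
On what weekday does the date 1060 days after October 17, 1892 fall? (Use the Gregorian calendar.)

Oct 17, 1892 is a Monday.
1060 mod 7 = 3, so 1060 days after a Monday is Monday + 3 = Thursday.

Thursday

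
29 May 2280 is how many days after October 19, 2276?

Oct 19, 2276 → Oct 19, 2277: 365 days.
Oct 19, 2277 → Oct 19, 2278: 365 days.
Oct 19, 2278 → Oct 19, 2279: 365 days.
Oct 19, 2279 → Nov 19, 2279: 31 days (October has 31).
Nov 19, 2279 → Dec 19, 2279: 30 days (November has 30).
Dec 19, 2279 → Jan 19, 2280: 31 days (December has 31).
Jan 19, 2280 → Feb 19, 2280: 31 days (January has 31).
Feb 19, 2280 → Mar 19, 2280: 29 days (February has 29).
Mar 19, 2280 → Apr 19, 2280: 31 days (March has 31).
Apr 19, 2280 → May 19, 2280: 30 days (April has 30).
May 19, 2280 → May 29, 2280: 10 days.
Total: 1318 days.

1318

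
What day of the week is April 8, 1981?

Wednesday

January 1, 1981 is a Thursday.
Jan 1, 1981 → Feb 1, 1981: 31 days (January has 31).
Feb 1, 1981 → Mar 1, 1981: 28 days (February has 28).
Mar 1, 1981 → Apr 1, 1981: 31 days (March has 31).
Apr 1, 1981 → Apr 8, 1981: 7 days.
Total: 97 days.
97 mod 7 = 6, so Thursday + 6 = Wednesday.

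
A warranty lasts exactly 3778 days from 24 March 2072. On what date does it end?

July 28, 2082

+365 (one year) → Mar 24, 2073 (3413 left).
+365 (one year) → Mar 24, 2074 (3048 left).
+365 (one year) → Mar 24, 2075 (2683 left).
+366 (one year; includes Feb 29, 2076) → Mar 24, 2076 (2317 left).
+365 (one year) → Mar 24, 2077 (1952 left).
+365 (one year) → Mar 24, 2078 (1587 left).
+365 (one year) → Mar 24, 2079 (1222 left).
+366 (one year; includes Feb 29, 2080) → Mar 24, 2080 (856 left).
+365 (one year) → Mar 24, 2081 (491 left).
+365 (one year) → Mar 24, 2082 (126 left).
Mar has 31 days: +8 → Apr 1, 2082 (118 left).
Apr has 30 days: +30 → May 1, 2082 (88 left).
May has 31 days: +31 → Jun 1, 2082 (57 left).
Jun has 30 days: +30 → Jul 1, 2082 (27 left).
+27 → Jul 28, 2082.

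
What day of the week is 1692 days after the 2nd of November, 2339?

First find the weekday of Nov 2, 2339. Doomsday rule: the anchor day for the 2300s is Wednesday. For year 39: 39÷12 = 3 r 3, and 3÷4 = 0, so 3+3+0 = 6.
Wednesday + 6 ≡ Tuesday — that's 2339's doomsday.
In November the doomsday date is Nov 7.
Nov 2 is 5 days before Nov 7; 5 mod 7 = 5, so Tuesday − 5 = Thursday.
1692 mod 7 = 5, so 1692 days after a Thursday is Thursday + 5 = Tuesday.

Tuesday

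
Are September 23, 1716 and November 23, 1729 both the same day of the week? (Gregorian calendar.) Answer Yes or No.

Yes

From Sep 23, 1716 to Nov 23, 1729 is 4809 days.
4809 mod 7 = 0, so they are the same weekday.
(Sep 23, 1716 is a Wednesday; Nov 23, 1729 is a Wednesday.)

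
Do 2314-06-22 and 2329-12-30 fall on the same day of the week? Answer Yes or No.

Yes

From Jun 22, 2314 to Dec 30, 2329 is 5670 days.
5670 mod 7 = 0, so they are the same weekday.
(Jun 22, 2314 is a Monday; Dec 30, 2329 is a Monday.)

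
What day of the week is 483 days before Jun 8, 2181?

Jun 8, 2181 is a Friday.
483 mod 7 = 0, so 483 days before a Friday is Friday − 0 = Friday.

Friday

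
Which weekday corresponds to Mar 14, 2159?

Doomsday rule: the anchor day for the 2100s is Sunday. For year 59: 59÷12 = 4 r 11, and 11÷4 = 2, so 4+11+2 = 17.
Sunday + 17 ≡ Wednesday — that's 2159's doomsday.
In March the doomsday date is Mar 14.
Mar 14 is the doomsday itself: Wednesday.

Wednesday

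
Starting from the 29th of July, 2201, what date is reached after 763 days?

August 31, 2203

+365 (one year) → Jul 29, 2202 (398 left).
Jul has 31 days: +3 → Aug 1, 2202 (395 left).
Aug has 31 days: +31 → Sep 1, 2202 (364 left).
Sep has 30 days: +30 → Oct 1, 2202 (334 left).
Oct has 31 days: +31 → Nov 1, 2202 (303 left).
Nov has 30 days: +30 → Dec 1, 2202 (273 left).
Dec has 31 days: +31 → Jan 1, 2203 (242 left).
Jan has 31 days: +31 → Feb 1, 2203 (211 left).
Feb has 28 days: +28 → Mar 1, 2203 (183 left).
Mar has 31 days: +31 → Apr 1, 2203 (152 left).
Apr has 30 days: +30 → May 1, 2203 (122 left).
May has 31 days: +31 → Jun 1, 2203 (91 left).
Jun has 30 days: +30 → Jul 1, 2203 (61 left).
Jul has 31 days: +31 → Aug 1, 2203 (30 left).
+30 → Aug 31, 2203.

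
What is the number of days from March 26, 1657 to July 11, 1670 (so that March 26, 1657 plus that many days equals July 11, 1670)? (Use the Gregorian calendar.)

Mar 26, 1657 → Mar 26, 1658: 365 days.
Mar 26, 1658 → Mar 26, 1659: 365 days.
Mar 26, 1659 → Mar 26, 1660: 366 days (Feb 29, 1660 is in that span).
Mar 26, 1660 → Mar 26, 1661: 365 days.
Mar 26, 1661 → Mar 26, 1662: 365 days.
Mar 26, 1662 → Mar 26, 1663: 365 days.
Mar 26, 1663 → Mar 26, 1664: 366 days (Feb 29, 1664 is in that span).
Mar 26, 1664 → Mar 26, 1665: 365 days.
Mar 26, 1665 → Mar 26, 1666: 365 days.
Mar 26, 1666 → Mar 26, 1667: 365 days.
Mar 26, 1667 → Mar 26, 1668: 366 days (Feb 29, 1668 is in that span).
Mar 26, 1668 → Mar 26, 1669: 365 days.
Mar 26, 1669 → Mar 26, 1670: 365 days.
Mar 26, 1670 → Apr 26, 1670: 31 days (March has 31).
Apr 26, 1670 → May 26, 1670: 30 days (April has 30).
May 26, 1670 → Jun 26, 1670: 31 days (May has 31).
Jun 26, 1670 → Jul 11, 1670: 15 days.
Total: 4855 days.

4855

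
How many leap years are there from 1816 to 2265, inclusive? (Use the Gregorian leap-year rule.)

110

Multiples of 4 in [1816,2265]: 113.
Of those, multiples of 100: 4 (not leap unless ÷400).
Multiples of 400: 1.
Leap years = 113 − 4 + 1 = 110.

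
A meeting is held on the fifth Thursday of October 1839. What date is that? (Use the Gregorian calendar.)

October 1, 1839 is a Tuesday.
The first Thursday is therefore October 3 (2 days later).
The fifth Thursday is 3 + 4×7 = October 31.

October 31, 1839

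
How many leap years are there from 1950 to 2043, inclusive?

23

Multiples of 4 in [1950,2043]: 23.
Of those, multiples of 100: 1 (not leap unless ÷400).
Multiples of 400: 1.
Leap years = 23 − 1 + 1 = 23.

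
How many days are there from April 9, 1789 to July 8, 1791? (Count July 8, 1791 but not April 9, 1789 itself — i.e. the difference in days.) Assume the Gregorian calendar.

Apr 9, 1789 → Apr 9, 1790: 365 days.
Apr 9, 1790 → Apr 9, 1791: 365 days.
Apr 9, 1791 → May 9, 1791: 30 days (April has 30).
May 9, 1791 → Jun 9, 1791: 31 days (May has 31).
Jun 9, 1791 → Jul 8, 1791: 29 days.
Total: 820 days.

820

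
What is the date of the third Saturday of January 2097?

January 19, 2097

January 1, 2097 is a Tuesday.
The first Saturday is therefore January 5 (4 days later).
The third Saturday is 5 + 2×7 = January 19.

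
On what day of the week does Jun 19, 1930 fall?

Doomsday rule: the anchor day for the 1900s is Wednesday. For year 30: 30÷12 = 2 r 6, and 6÷4 = 1, so 2+6+1 = 9.
Wednesday + 9 ≡ Friday — that's 1930's doomsday.
In June the doomsday date is Jun 6.
Jun 19 is 13 days after Jun 6; 13 mod 7 = 6, so Friday + 6 = Thursday.

Thursday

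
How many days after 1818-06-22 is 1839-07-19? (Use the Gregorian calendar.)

Jun 22, 1818 → Jun 22, 1819: 365 days.
Jun 22, 1819 → Jun 22, 1820: 366 days (Feb 29, 1820 is in that span).
Jun 22, 1820 → Jun 22, 1821: 365 days.
Jun 22, 1821 → Jun 22, 1822: 365 days.
Jun 22, 1822 → Jun 22, 1823: 365 days.
Jun 22, 1823 → Jun 22, 1824: 366 days (Feb 29, 1824 is in that span).
Jun 22, 1824 → Jun 22, 1825: 365 days.
Jun 22, 1825 → Jun 22, 1826: 365 days.
Jun 22, 1826 → Jun 22, 1827: 365 days.
Jun 22, 1827 → Jun 22, 1828: 366 days (Feb 29, 1828 is in that span).
Jun 22, 1828 → Jun 22, 1829: 365 days.
Jun 22, 1829 → Jun 22, 1830: 365 days.
Jun 22, 1830 → Jun 22, 1831: 365 days.
Jun 22, 1831 → Jun 22, 1832: 366 days (Feb 29, 1832 is in that span).
Jun 22, 1832 → Jun 22, 1833: 365 days.
Jun 22, 1833 → Jun 22, 1834: 365 days.
Jun 22, 1834 → Jun 22, 1835: 365 days.
Jun 22, 1835 → Jun 22, 1836: 366 days (Feb 29, 1836 is in that span).
Jun 22, 1836 → Jun 22, 1837: 365 days.
Jun 22, 1837 → Jun 22, 1838: 365 days.
Jun 22, 1838 → Jul 22, 1838: 30 days (June has 30).
Jul 22, 1838 → Aug 22, 1838: 31 days (July has 31).
Aug 22, 1838 → Sep 22, 1838: 31 days (August has 31).
Sep 22, 1838 → Oct 22, 1838: 30 days (September has 30).
Oct 22, 1838 → Nov 22, 1838: 31 days (October has 31).
Nov 22, 1838 → Dec 22, 1838: 30 days (November has 30).
Dec 22, 1838 → Jan 22, 1839: 31 days (December has 31).
Jan 22, 1839 → Feb 22, 1839: 31 days (January has 31).
Feb 22, 1839 → Mar 22, 1839: 28 days (February has 28).
Mar 22, 1839 → Apr 22, 1839: 31 days (March has 31).
Apr 22, 1839 → May 22, 1839: 30 days (April has 30).
May 22, 1839 → Jun 22, 1839: 31 days (May has 31).
Jun 22, 1839 → Jul 19, 1839: 27 days.
Total: 7697 days.

7697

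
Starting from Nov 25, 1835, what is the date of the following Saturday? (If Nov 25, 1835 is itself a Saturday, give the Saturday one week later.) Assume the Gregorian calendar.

November 28, 1835

Nov 25, 1835 is a Wednesday.
From Wednesday to the next Saturday is 3 days.
Nov 25, 1835 + 3 = Nov 28, 1835.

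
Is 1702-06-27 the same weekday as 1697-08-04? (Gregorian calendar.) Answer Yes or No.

No

From Aug 4, 1697 to Jun 27, 1702 is 1787 days.
1787 mod 7 = 2, so they are different weekdays.
(Aug 4, 1697 is a Sunday; Jun 27, 1702 is a Tuesday.)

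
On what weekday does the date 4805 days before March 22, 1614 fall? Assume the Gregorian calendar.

First find the weekday of Mar 22, 1614. Doomsday rule: the anchor day for the 1600s is Tuesday. For year 14: 14÷12 = 1 r 2, and 2÷4 = 0, so 1+2+0 = 3.
Tuesday + 3 ≡ Friday — that's 1614's doomsday.
In March the doomsday date is Mar 14.
Mar 22 is 8 days after Mar 14; 8 mod 7 = 1, so Friday + 1 = Saturday.
4805 mod 7 = 3, so 4805 days before a Saturday is Saturday − 3 = Wednesday.

Wednesday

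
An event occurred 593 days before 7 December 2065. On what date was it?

−365 (one year) → Dec 7, 2064 (228 left).
−7 → Nov 30, 2064 (end of Nov, 30 days; 221 left).
−30 → Oct 31, 2064 (end of Oct, 31 days; 191 left).
−31 → Sep 30, 2064 (end of Sep, 30 days; 160 left).
−30 → Aug 31, 2064 (end of Aug, 31 days; 130 left).
−31 → Jul 31, 2064 (end of Jul, 31 days; 99 left).
−31 → Jun 30, 2064 (end of Jun, 30 days; 68 left).
−30 → May 31, 2064 (end of May, 31 days; 38 left).
−31 → Apr 30, 2064 (end of Apr, 30 days; 7 left).
−7 → Apr 23, 2064.

April 23, 2064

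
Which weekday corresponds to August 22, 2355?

Monday

Doomsday rule: the anchor day for the 2300s is Wednesday. For year 55: 55÷12 = 4 r 7, and 7÷4 = 1, so 4+7+1 = 12.
Wednesday + 12 ≡ Monday — that's 2355's doomsday.
In August the doomsday date is Aug 8.
Aug 22 is 14 days after Aug 8; 14 mod 7 = 0, so Monday + 0 = Monday.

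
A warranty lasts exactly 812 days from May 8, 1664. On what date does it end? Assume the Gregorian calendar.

July 29, 1666

+365 (one year) → May 8, 1665 (447 left).
+365 (one year) → May 8, 1666 (82 left).
May has 31 days: +24 → Jun 1, 1666 (58 left).
Jun has 30 days: +30 → Jul 1, 1666 (28 left).
+28 → Jul 29, 1666.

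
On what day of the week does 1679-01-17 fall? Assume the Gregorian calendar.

Doomsday rule: the anchor day for the 1600s is Tuesday. For year 79: 79÷12 = 6 r 7, and 7÷4 = 1, so 6+7+1 = 14.
Tuesday + 14 ≡ Tuesday — that's 1679's doomsday.
In January the doomsday date is Jan 3 (1679 is not a leap year).
Jan 17 is 14 days after Jan 3; 14 mod 7 = 0, so Tuesday + 0 = Tuesday.

Tuesday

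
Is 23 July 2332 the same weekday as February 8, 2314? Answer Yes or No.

From Feb 8, 2314 to Jul 23, 2332 is 6740 days.
6740 mod 7 = 6, so they are different weekdays.
(Feb 8, 2314 is a Sunday; Jul 23, 2332 is a Saturday.)

No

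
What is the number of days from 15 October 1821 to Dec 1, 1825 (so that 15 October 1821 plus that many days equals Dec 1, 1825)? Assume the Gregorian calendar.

Oct 15, 1821 → Oct 15, 1822: 365 days.
Oct 15, 1822 → Oct 15, 1823: 365 days.
Oct 15, 1823 → Oct 15, 1824: 366 days (Feb 29, 1824 is in that span).
Oct 15, 1824 → Oct 15, 1825: 365 days.
Oct 15, 1825 → Nov 15, 1825: 31 days (October has 31).
Nov 15, 1825 → Dec 1, 1825: 16 days.
Total: 1508 days.

1508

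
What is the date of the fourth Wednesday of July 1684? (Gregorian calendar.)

July 1, 1684 is a Saturday.
The first Wednesday is therefore July 5 (4 days later).
The fourth Wednesday is 5 + 3×7 = July 26.

July 26, 1684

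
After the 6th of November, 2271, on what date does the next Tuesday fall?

November 7, 2271

Nov 6, 2271 is a Monday.
From Monday to the next Tuesday is 1 day.
Nov 6, 2271 + 1 = Nov 7, 2271.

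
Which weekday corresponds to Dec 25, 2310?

Doomsday rule: the anchor day for the 2300s is Wednesday. For year 10: 10÷12 = 0 r 10, and 10÷4 = 2, so 0+10+2 = 12.
Wednesday + 12 ≡ Monday — that's 2310's doomsday.
In December the doomsday date is Dec 12.
Dec 25 is 13 days after Dec 12; 13 mod 7 = 6, so Monday + 6 = Sunday.

Sunday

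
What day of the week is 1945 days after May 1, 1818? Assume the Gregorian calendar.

Thursday

First find the weekday of May 1, 1818. Doomsday rule: the anchor day for the 1800s is Friday. For year 18: 18÷12 = 1 r 6, and 6÷4 = 1, so 1+6+1 = 8.
Friday + 8 ≡ Saturday — that's 1818's doomsday.
In May the doomsday date is May 9.
May 1 is 8 days before May 9; 8 mod 7 = 1, so Saturday − 1 = Friday.
1945 mod 7 = 6, so 1945 days after a Friday is Friday + 6 = Thursday.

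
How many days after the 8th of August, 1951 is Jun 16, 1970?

6887

Aug 8, 1951 → Aug 8, 1952: 366 days (Feb 29, 1952 is in that span).
Aug 8, 1952 → Aug 8, 1953: 365 days.
Aug 8, 1953 → Aug 8, 1954: 365 days.
Aug 8, 1954 → Aug 8, 1955: 365 days.
Aug 8, 1955 → Aug 8, 1956: 366 days (Feb 29, 1956 is in that span).
Aug 8, 1956 → Aug 8, 1957: 365 days.
Aug 8, 1957 → Aug 8, 1958: 365 days.
Aug 8, 1958 → Aug 8, 1959: 365 days.
Aug 8, 1959 → Aug 8, 1960: 366 days (Feb 29, 1960 is in that span).
Aug 8, 1960 → Aug 8, 1961: 365 days.
Aug 8, 1961 → Aug 8, 1962: 365 days.
Aug 8, 1962 → Aug 8, 1963: 365 days.
Aug 8, 1963 → Aug 8, 1964: 366 days (Feb 29, 1964 is in that span).
Aug 8, 1964 → Aug 8, 1965: 365 days.
Aug 8, 1965 → Aug 8, 1966: 365 days.
Aug 8, 1966 → Aug 8, 1967: 365 days.
Aug 8, 1967 → Aug 8, 1968: 366 days (Feb 29, 1968 is in that span).
Aug 8, 1968 → Aug 8, 1969: 365 days.
Aug 8, 1969 → Sep 8, 1969: 31 days (August has 31).
Sep 8, 1969 → Oct 8, 1969: 30 days (September has 30).
Oct 8, 1969 → Nov 8, 1969: 31 days (October has 31).
Nov 8, 1969 → Dec 8, 1969: 30 days (November has 30).
Dec 8, 1969 → Jan 8, 1970: 31 days (December has 31).
Jan 8, 1970 → Feb 8, 1970: 31 days (January has 31).
Feb 8, 1970 → Mar 8, 1970: 28 days (February has 28).
Mar 8, 1970 → Apr 8, 1970: 31 days (March has 31).
Apr 8, 1970 → May 8, 1970: 30 days (April has 30).
May 8, 1970 → Jun 8, 1970: 31 days (May has 31).
Jun 8, 1970 → Jun 16, 1970: 8 days.
Total: 6887 days.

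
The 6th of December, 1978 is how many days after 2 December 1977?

369

Dec 2, 1977 → Jan 2, 1978: 31 days (December has 31).
Jan 2, 1978 → Feb 2, 1978: 31 days (January has 31).
Feb 2, 1978 → Mar 2, 1978: 28 days (February has 28).
Mar 2, 1978 → Apr 2, 1978: 31 days (March has 31).
Apr 2, 1978 → May 2, 1978: 30 days (April has 30).
May 2, 1978 → Jun 2, 1978: 31 days (May has 31).
Jun 2, 1978 → Jul 2, 1978: 30 days (June has 30).
Jul 2, 1978 → Aug 2, 1978: 31 days (July has 31).
Aug 2, 1978 → Sep 2, 1978: 31 days (August has 31).
Sep 2, 1978 → Oct 2, 1978: 30 days (September has 30).
Oct 2, 1978 → Nov 2, 1978: 31 days (October has 31).
Nov 2, 1978 → Dec 2, 1978: 30 days (November has 30).
Dec 2, 1978 → Dec 6, 1978: 4 days.
Total: 369 days.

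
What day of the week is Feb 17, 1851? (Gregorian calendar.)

Monday

Doomsday rule: the anchor day for the 1800s is Friday. For year 51: 51÷12 = 4 r 3, and 3÷4 = 0, so 4+3+0 = 7.
Friday + 7 ≡ Friday — that's 1851's doomsday.
In February the doomsday date is Feb 28 (1851 is not a leap year).
Feb 17 is 11 days before Feb 28; 11 mod 7 = 4, so Friday − 4 = Monday.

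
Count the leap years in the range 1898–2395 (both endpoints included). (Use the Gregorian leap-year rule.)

Multiples of 4 in [1898,2395]: 124.
Of those, multiples of 100: 5 (not leap unless ÷400).
Multiples of 400: 1.
Leap years = 124 − 5 + 1 = 120.

120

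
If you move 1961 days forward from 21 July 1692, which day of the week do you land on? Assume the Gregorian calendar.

Tuesday

First find the weekday of Jul 21, 1692. Doomsday rule: the anchor day for the 1600s is Tuesday. For year 92: 92÷12 = 7 r 8, and 8÷4 = 2, so 7+8+2 = 17.
Tuesday + 17 ≡ Friday — that's 1692's doomsday.
In July the doomsday date is Jul 11.
Jul 21 is 10 days after Jul 11; 10 mod 7 = 3, so Friday + 3 = Monday.
1961 mod 7 = 1, so 1961 days after a Monday is Monday + 1 = Tuesday.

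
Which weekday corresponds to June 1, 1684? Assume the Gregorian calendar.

Thursday

Doomsday rule: the anchor day for the 1600s is Tuesday. For year 84: 84÷12 = 7 r 0, and 0÷4 = 0, so 7+0+0 = 7.
Tuesday + 7 ≡ Tuesday — that's 1684's doomsday.
In June the doomsday date is Jun 6.
Jun 1 is 5 days before Jun 6; 5 mod 7 = 5, so Tuesday − 5 = Thursday.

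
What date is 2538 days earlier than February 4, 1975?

−365 (one year) → Feb 4, 1974 (2173 left).
−365 (one year) → Feb 4, 1973 (1808 left).
−366 (one year; includes Feb 29, 1972) → Feb 4, 1972 (1442 left).
−365 (one year) → Feb 4, 1971 (1077 left).
−365 (one year) → Feb 4, 1970 (712 left).
−365 (one year) → Feb 4, 1969 (347 left).
−4 → Jan 31, 1969 (end of Jan, 31 days; 343 left).
−31 → Dec 31, 1968 (end of Dec, 31 days; 312 left).
−31 → Nov 30, 1968 (end of Nov, 30 days; 281 left).
−30 → Oct 31, 1968 (end of Oct, 31 days; 251 left).
−31 → Sep 30, 1968 (end of Sep, 30 days; 220 left).
−30 → Aug 31, 1968 (end of Aug, 31 days; 190 left).
−31 → Jul 31, 1968 (end of Jul, 31 days; 159 left).
−31 → Jun 30, 1968 (end of Jun, 30 days; 128 left).
−30 → May 31, 1968 (end of May, 31 days; 98 left).
−31 → Apr 30, 1968 (end of Apr, 30 days; 67 left).
−30 → Mar 31, 1968 (end of Mar, 31 days; 37 left).
−31 → Feb 29, 1968 (end of Feb, 29 days; 6 left).
−6 → Feb 23, 1968.

February 23, 1968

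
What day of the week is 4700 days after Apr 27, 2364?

Thursday

First find the weekday of Apr 27, 2364. Doomsday rule: the anchor day for the 2300s is Wednesday. For year 64: 64÷12 = 5 r 4, and 4÷4 = 1, so 5+4+1 = 10.
Wednesday + 10 ≡ Saturday — that's 2364's doomsday.
In April the doomsday date is Apr 4.
Apr 27 is 23 days after Apr 4; 23 mod 7 = 2, so Saturday + 2 = Monday.
4700 mod 7 = 3, so 4700 days after a Monday is Monday + 3 = Thursday.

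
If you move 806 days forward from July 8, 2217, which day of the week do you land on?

First find the weekday of Jul 8, 2217. Doomsday rule: the anchor day for the 2200s is Friday. For year 17: 17÷12 = 1 r 5, and 5÷4 = 1, so 1+5+1 = 7.
Friday + 7 ≡ Friday — that's 2217's doomsday.
In July the doomsday date is Jul 11.
Jul 8 is 3 days before Jul 11; 3 mod 7 = 3, so Friday − 3 = Tuesday.
806 mod 7 = 1, so 806 days after a Tuesday is Tuesday + 1 = Wednesday.

Wednesday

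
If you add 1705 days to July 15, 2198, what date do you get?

March 17, 2203

+365 (one year) → Jul 15, 2199 (1340 left).
+365 (one year) → Jul 15, 2200 (975 left).
+365 (one year) → Jul 15, 2201 (610 left).
+365 (one year) → Jul 15, 2202 (245 left).
Jul has 31 days: +17 → Aug 1, 2202 (228 left).
Aug has 31 days: +31 → Sep 1, 2202 (197 left).
Sep has 30 days: +30 → Oct 1, 2202 (167 left).
Oct has 31 days: +31 → Nov 1, 2202 (136 left).
Nov has 30 days: +30 → Dec 1, 2202 (106 left).
Dec has 31 days: +31 → Jan 1, 2203 (75 left).
Jan has 31 days: +31 → Feb 1, 2203 (44 left).
Feb has 28 days: +28 → Mar 1, 2203 (16 left).
+16 → Mar 17, 2203.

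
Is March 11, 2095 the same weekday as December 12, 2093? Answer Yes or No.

No

From Dec 12, 2093 to Mar 11, 2095 is 454 days.
454 mod 7 = 6, so they are different weekdays.
(Dec 12, 2093 is a Saturday; Mar 11, 2095 is a Friday.)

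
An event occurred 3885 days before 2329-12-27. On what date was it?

May 9, 2319

−365 (one year) → Dec 27, 2328 (3520 left).
−366 (one year; includes Feb 29, 2328) → Dec 27, 2327 (3154 left).
−365 (one year) → Dec 27, 2326 (2789 left).
−365 (one year) → Dec 27, 2325 (2424 left).
−365 (one year) → Dec 27, 2324 (2059 left).
−366 (one year; includes Feb 29, 2324) → Dec 27, 2323 (1693 left).
−365 (one year) → Dec 27, 2322 (1328 left).
−365 (one year) → Dec 27, 2321 (963 left).
−365 (one year) → Dec 27, 2320 (598 left).
−366 (one year; includes Feb 29, 2320) → Dec 27, 2319 (232 left).
−27 → Nov 30, 2319 (end of Nov, 30 days; 205 left).
−30 → Oct 31, 2319 (end of Oct, 31 days; 175 left).
−31 → Sep 30, 2319 (end of Sep, 30 days; 144 left).
−30 → Aug 31, 2319 (end of Aug, 31 days; 114 left).
−31 → Jul 31, 2319 (end of Jul, 31 days; 83 left).
−31 → Jun 30, 2319 (end of Jun, 30 days; 52 left).
−30 → May 31, 2319 (end of May, 31 days; 22 left).
−22 → May 9, 2319.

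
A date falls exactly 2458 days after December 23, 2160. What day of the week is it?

Wednesday

First find the weekday of Dec 23, 2160. Doomsday rule: the anchor day for the 2100s is Sunday. For year 60: 60÷12 = 5 r 0, and 0÷4 = 0, so 5+0+0 = 5.
Sunday + 5 ≡ Friday — that's 2160's doomsday.
In December the doomsday date is Dec 12.
Dec 23 is 11 days after Dec 12; 11 mod 7 = 4, so Friday + 4 = Tuesday.
2458 mod 7 = 1, so 2458 days after a Tuesday is Tuesday + 1 = Wednesday.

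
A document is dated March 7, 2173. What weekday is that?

Sunday

January 1, 2173 is a Friday.
Jan 1, 2173 → Feb 1, 2173: 31 days (January has 31).
Feb 1, 2173 → Mar 1, 2173: 28 days (February has 28).
Mar 1, 2173 → Mar 7, 2173: 6 days.
Total: 65 days.
65 mod 7 = 2, so Friday + 2 = Sunday.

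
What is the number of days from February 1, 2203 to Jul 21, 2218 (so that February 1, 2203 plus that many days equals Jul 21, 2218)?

5649

Feb 1, 2203 → Feb 1, 2204: 365 days.
Feb 1, 2204 → Feb 1, 2205: 366 days (Feb 29, 2204 is in that span).
Feb 1, 2205 → Feb 1, 2206: 365 days.
Feb 1, 2206 → Feb 1, 2207: 365 days.
Feb 1, 2207 → Feb 1, 2208: 365 days.
Feb 1, 2208 → Feb 1, 2209: 366 days (Feb 29, 2208 is in that span).
Feb 1, 2209 → Feb 1, 2210: 365 days.
Feb 1, 2210 → Feb 1, 2211: 365 days.
Feb 1, 2211 → Feb 1, 2212: 365 days.
Feb 1, 2212 → Feb 1, 2213: 366 days (Feb 29, 2212 is in that span).
Feb 1, 2213 → Feb 1, 2214: 365 days.
Feb 1, 2214 → Feb 1, 2215: 365 days.
Feb 1, 2215 → Feb 1, 2216: 365 days.
Feb 1, 2216 → Feb 1, 2217: 366 days (Feb 29, 2216 is in that span).
Feb 1, 2217 → Feb 1, 2218: 365 days.
Feb 1, 2218 → Mar 1, 2218: 28 days (February has 28).
Mar 1, 2218 → Apr 1, 2218: 31 days (March has 31).
Apr 1, 2218 → May 1, 2218: 30 days (April has 30).
May 1, 2218 → Jun 1, 2218: 31 days (May has 31).
Jun 1, 2218 → Jul 1, 2218: 30 days (June has 30).
Jul 1, 2218 → Jul 21, 2218: 20 days.
Total: 5649 days.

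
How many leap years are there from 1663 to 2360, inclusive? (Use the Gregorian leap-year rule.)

Multiples of 4 in [1663,2360]: 175.
Of those, multiples of 100: 7 (not leap unless ÷400).
Multiples of 400: 1.
Leap years = 175 − 7 + 1 = 169.

169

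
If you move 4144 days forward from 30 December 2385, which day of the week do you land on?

First find the weekday of Dec 30, 2385. Doomsday rule: the anchor day for the 2300s is Wednesday. For year 85: 85÷12 = 7 r 1, and 1÷4 = 0, so 7+1+0 = 8.
Wednesday + 8 ≡ Thursday — that's 2385's doomsday.
In December the doomsday date is Dec 12.
Dec 30 is 18 days after Dec 12; 18 mod 7 = 4, so Thursday + 4 = Monday.
4144 mod 7 = 0, so 4144 days after a Monday is Monday + 0 = Monday.

Monday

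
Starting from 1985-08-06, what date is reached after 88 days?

Aug has 31 days: +26 → Sep 1, 1985 (62 left).
Sep has 30 days: +30 → Oct 1, 1985 (32 left).
Oct has 31 days: +31 → Nov 1, 1985 (1 left).
+1 → Nov 2, 1985.

November 2, 1985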